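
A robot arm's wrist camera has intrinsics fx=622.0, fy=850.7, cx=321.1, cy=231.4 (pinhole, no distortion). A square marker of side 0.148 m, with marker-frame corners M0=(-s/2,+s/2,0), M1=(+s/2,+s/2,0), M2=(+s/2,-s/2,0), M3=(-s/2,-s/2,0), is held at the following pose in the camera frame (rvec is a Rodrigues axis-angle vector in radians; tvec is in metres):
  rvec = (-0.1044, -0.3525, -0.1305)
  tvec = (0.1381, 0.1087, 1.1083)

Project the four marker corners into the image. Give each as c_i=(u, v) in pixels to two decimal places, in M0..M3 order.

Intrinsics K: fx=622.0, fy=850.7, cx=321.1, cy=231.4
Marker side s = 0.148 m; corners in marker frame (Z=0):
  M0 = (-0.0740, +0.0740, 0)
  M1 = (+0.0740, +0.0740, 0)
  M2 = (+0.0740, -0.0740, 0)
  M3 = (-0.0740, -0.0740, 0)
rvec = (-0.1044, -0.3525, -0.1305), |rvec| = θ = 0.39011 rad = 22.352°
Rodrigues: sinθ=0.38029, 1−cosθ=0.07513; R = I + sinθ·[k]× + (1−cosθ)·[k]×²:
    [+0.93025 +0.14538 -0.33690]
    [-0.10905 +0.98621 +0.12448]
    [+0.35035 -0.07906 +0.93327]
t = (0.1381, 0.1087, 1.1083) m
M0: Pc = R·M0+t = (+0.08002, +0.18975, +1.07652); u = 622.0·(+0.08002)/1.07652 + 321.1 = 367.3344, v = 850.7·(+0.18975)/1.07652 + 231.4 = 381.3453
M1: Pc = R·M1+t = (+0.21770, +0.17361, +1.12838); u = 622.0·(+0.21770)/1.12838 + 321.1 = 441.1020, v = 850.7·(+0.17361)/1.12838 + 231.4 = 362.2874
M2: Pc = R·M2+t = (+0.19618, +0.02765, +1.14008); u = 622.0·(+0.19618)/1.14008 + 321.1 = 428.1314, v = 850.7·(+0.02765)/1.14008 + 231.4 = 252.0325
M3: Pc = R·M3+t = (+0.05850, +0.04379, +1.08822); u = 622.0·(+0.05850)/1.08822 + 321.1 = 354.5389, v = 850.7·(+0.04379)/1.08822 + 231.4 = 265.6319

c0=(367.33, 381.35) c1=(441.10, 362.29) c2=(428.13, 252.03) c3=(354.54, 265.63)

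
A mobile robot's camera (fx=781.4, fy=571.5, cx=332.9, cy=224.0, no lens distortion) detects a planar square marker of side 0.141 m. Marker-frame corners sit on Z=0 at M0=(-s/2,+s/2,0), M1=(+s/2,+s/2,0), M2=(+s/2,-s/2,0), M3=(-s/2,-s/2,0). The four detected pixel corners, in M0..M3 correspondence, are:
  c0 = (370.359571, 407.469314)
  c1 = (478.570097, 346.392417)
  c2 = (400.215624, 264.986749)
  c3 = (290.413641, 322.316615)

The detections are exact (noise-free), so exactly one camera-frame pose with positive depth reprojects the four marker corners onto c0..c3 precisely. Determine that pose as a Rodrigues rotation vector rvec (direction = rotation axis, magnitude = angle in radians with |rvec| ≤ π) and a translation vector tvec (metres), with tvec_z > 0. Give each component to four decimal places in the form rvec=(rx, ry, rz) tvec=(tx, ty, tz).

Intrinsics K: fx=781.4, fy=571.5, cx=332.9, cy=224.0
Marker side s = 0.141 m; corners in marker frame (Z=0):
  M0 = (-0.0705, +0.0705, 0)
  M1 = (+0.0705, +0.0705, 0)
  M2 = (+0.0705, -0.0705, 0)
  M3 = (-0.0705, -0.0705, 0)
Detected image corners:
  c0 = (370.359571, 407.469314) px
  c1 = (478.570097, 346.392417) px
  c2 = (400.215624, 264.986749) px
  c3 = (290.413641, 322.316615) px
Planar DLT: solve 8×8 A·h = b for H (H[2,2]=1):
  H  [+872.81907 +528.71222 +385.64915]
  H  [-332.95817 +562.04862 +334.50260]
  H  [+0.25901 -0.08453 +1.00000]
B = K⁻¹H; ‖b₁‖=1.244368, ‖b₂‖=1.244368; λ = 2/(‖b₁‖+‖b₂‖) = 0.803621, sign → tz>0 ⇒ λ=+0.803621
r₁ = λ·B[:,0] = (+0.80896,-0.54978,+0.20815); r₂ = λ·B[:,1] = (+0.57269,+0.81696,-0.06793)
r₃ = r₁×r₂ = (-0.13270,+0.17415,+0.97574); SVD([r₁ r₂ r₃]) → R = UVᵀ:
  R  [+0.80896 +0.57269 -0.13270]
  R  [-0.54978 +0.81696 +0.17415]
  R  [+0.20815 -0.06793 +0.97574]
t = (+0.05425, +0.15538, +0.80362) m
tr R = 2.601653; θ = arccos((tr R − 1)/2) = 0.642122 rad = 36.791°
axis k = ((R−Rᵀ)₃₂, (R−Rᵀ)₁₃, (R−Rᵀ)₂₁) / (2 sinθ) = (-0.202107, -0.284566, -0.937110)
rvec = θ·k = (-0.129778, -0.182726, -0.601739)

rvec=(-0.1298, -0.1827, -0.6017) tvec=(0.0542, 0.1554, 0.8036)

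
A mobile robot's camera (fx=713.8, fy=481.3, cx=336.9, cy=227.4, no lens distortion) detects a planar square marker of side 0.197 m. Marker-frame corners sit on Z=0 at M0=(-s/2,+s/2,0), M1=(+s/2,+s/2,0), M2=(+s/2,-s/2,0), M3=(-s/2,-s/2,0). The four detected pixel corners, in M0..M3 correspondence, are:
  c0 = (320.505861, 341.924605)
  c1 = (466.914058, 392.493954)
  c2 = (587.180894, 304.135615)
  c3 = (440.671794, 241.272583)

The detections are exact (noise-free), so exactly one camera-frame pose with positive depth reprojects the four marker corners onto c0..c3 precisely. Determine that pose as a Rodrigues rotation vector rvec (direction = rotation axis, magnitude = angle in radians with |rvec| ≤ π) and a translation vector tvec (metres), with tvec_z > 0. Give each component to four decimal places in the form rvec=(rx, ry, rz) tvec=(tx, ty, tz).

Intrinsics K: fx=713.8, fy=481.3, cx=336.9, cy=227.4
Marker side s = 0.197 m; corners in marker frame (Z=0):
  M0 = (-0.0985, +0.0985, 0)
  M1 = (+0.0985, +0.0985, 0)
  M2 = (+0.0985, -0.0985, 0)
  M3 = (-0.0985, -0.0985, 0)
Detected image corners:
  c0 = (320.505861, 341.924605) px
  c1 = (466.914058, 392.493954) px
  c2 = (587.180894, 304.135615) px
  c3 = (440.671794, 241.272583) px
Planar DLT: solve 8×8 A·h = b for H (H[2,2]=1):
  H  [+943.56660 -444.38776 +454.83523]
  H  [+427.87504 +595.30228 +322.88956]
  H  [+0.44099 +0.36547 +1.00000]
B = K⁻¹H; ‖b₁‖=1.377749, ‖b₂‖=1.377749; λ = 2/(‖b₁‖+‖b₂‖) = 0.725822, sign → tz>0 ⇒ λ=+0.725822
r₁ = λ·B[:,0] = (+0.80839,+0.49402,+0.32008); r₂ = λ·B[:,1] = (-0.57707,+0.77241,+0.26527)
r₃ = r₁×r₂ = (-0.11619,-0.39915,+0.90949); SVD([r₁ r₂ r₃]) → R = UVᵀ:
  R  [+0.80839 -0.57707 -0.11619]
  R  [+0.49402 +0.77241 -0.39915]
  R  [+0.32008 +0.26527 +0.90949]
t = (+0.11992, +0.14400, +0.72582) m
tr R = 2.490290; θ = arccos((tr R − 1)/2) = 0.730044 rad = 41.828°
axis k = ((R−Rᵀ)₃₂, (R−Rᵀ)₁₃, (R−Rᵀ)₂₁) / (2 sinθ) = (+0.498139, -0.327085, +0.803040)
rvec = θ·k = (+0.363663, -0.238787, +0.586255)

rvec=(0.3637, -0.2388, 0.5863) tvec=(0.1199, 0.1440, 0.7258)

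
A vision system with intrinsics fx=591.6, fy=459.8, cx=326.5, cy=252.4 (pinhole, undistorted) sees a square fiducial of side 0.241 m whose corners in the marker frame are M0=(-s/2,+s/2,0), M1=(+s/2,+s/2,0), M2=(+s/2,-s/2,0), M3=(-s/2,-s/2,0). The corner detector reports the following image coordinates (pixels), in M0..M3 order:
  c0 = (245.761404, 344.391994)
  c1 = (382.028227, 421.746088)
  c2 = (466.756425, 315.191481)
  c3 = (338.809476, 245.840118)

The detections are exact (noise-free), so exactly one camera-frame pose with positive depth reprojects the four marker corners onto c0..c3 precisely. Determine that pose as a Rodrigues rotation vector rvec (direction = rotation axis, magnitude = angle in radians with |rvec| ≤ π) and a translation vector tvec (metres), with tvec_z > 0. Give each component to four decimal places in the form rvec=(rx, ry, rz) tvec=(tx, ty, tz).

Intrinsics K: fx=591.6, fy=459.8, cx=326.5, cy=252.4
Marker side s = 0.241 m; corners in marker frame (Z=0):
  M0 = (-0.1205, +0.1205, 0)
  M1 = (+0.1205, +0.1205, 0)
  M2 = (+0.1205, -0.1205, 0)
  M3 = (-0.1205, -0.1205, 0)
Detected image corners:
  c0 = (245.761404, 344.391994) px
  c1 = (382.028227, 421.746088) px
  c2 = (466.756425, 315.191481) px
  c3 = (338.809476, 245.840118) px
Planar DLT: solve 8×8 A·h = b for H (H[2,2]=1):
  H  [+514.37470 -484.94472 +359.33586]
  H  [+273.06030 +318.01290 +329.38517]
  H  [-0.09241 -0.32350 +1.00000]
B = K⁻¹H; ‖b₁‖=1.127517, ‖b₂‖=1.127517; λ = 2/(‖b₁‖+‖b₂‖) = 0.886905, sign → tz>0 ⇒ λ=+0.886905
r₁ = λ·B[:,0] = (+0.81636,+0.57169,-0.08196); r₂ = λ·B[:,1] = (-0.56867,+0.77091,-0.28691)
r₃ = r₁×r₂ = (-0.10084,+0.28083,+0.95444); SVD([r₁ r₂ r₃]) → R = UVᵀ:
  R  [+0.81636 -0.56867 -0.10084]
  R  [+0.57169 +0.77091 +0.28083]
  R  [-0.08196 -0.28691 +0.95444]
t = (+0.04923, +0.14850, +0.88690) m
tr R = 2.541717; θ = arccos((tr R − 1)/2) = 0.690609 rad = 39.569°
axis k = ((R−Rᵀ)₃₂, (R−Rᵀ)₁₃, (R−Rᵀ)₂₁) / (2 sinθ) = (-0.445634, -0.014824, +0.895092)
rvec = θ·k = (-0.307759, -0.010237, +0.618159)

rvec=(-0.3078, -0.0102, 0.6182) tvec=(0.0492, 0.1485, 0.8869)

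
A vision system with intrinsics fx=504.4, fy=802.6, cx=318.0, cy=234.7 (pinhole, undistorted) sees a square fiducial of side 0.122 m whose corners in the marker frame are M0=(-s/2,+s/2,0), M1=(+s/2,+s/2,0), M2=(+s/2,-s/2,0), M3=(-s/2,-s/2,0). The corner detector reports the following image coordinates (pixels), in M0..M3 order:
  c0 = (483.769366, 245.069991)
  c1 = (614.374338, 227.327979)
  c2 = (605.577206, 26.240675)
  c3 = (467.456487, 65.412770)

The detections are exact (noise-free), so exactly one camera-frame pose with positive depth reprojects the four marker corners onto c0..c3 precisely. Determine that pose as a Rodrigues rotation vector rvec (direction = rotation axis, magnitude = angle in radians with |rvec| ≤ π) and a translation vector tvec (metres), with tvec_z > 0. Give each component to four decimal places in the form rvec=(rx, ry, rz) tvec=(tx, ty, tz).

rvec=(0.3179, 0.4155, -0.1669) tvec=(0.2194, -0.0559, 0.4996)

Intrinsics K: fx=504.4, fy=802.6, cx=318.0, cy=234.7
Marker side s = 0.122 m; corners in marker frame (Z=0):
  M0 = (-0.0610, +0.0610, 0)
  M1 = (+0.0610, +0.0610, 0)
  M2 = (+0.0610, -0.0610, 0)
  M3 = (-0.0610, -0.0610, 0)
Detected image corners:
  c0 = (483.769366, 245.069991) px
  c1 = (614.374338, 227.327979) px
  c2 = (605.577206, 26.240675) px
  c3 = (467.456487, 65.412770) px
Planar DLT: solve 8×8 A·h = b for H (H[2,2]=1):
  H  [+643.07697 +396.08612 +539.54786]
  H  [-349.16527 +1631.66844 +144.86322]
  H  [-0.84240 +0.53721 +1.00000]
B = K⁻¹H; ‖b₁‖=2.001742, ‖b₂‖=2.001742; λ = 2/(‖b₁‖+‖b₂‖) = 0.499565, sign → tz>0 ⇒ λ=+0.499565
r₁ = λ·B[:,0] = (+0.90223,-0.09427,-0.42083); r₂ = λ·B[:,1] = (+0.22309,+0.93713,+0.26837)
r₃ = r₁×r₂ = (+0.36907,-0.33602,+0.86653); SVD([r₁ r₂ r₃]) → R = UVᵀ:
  R  [+0.90223 +0.22309 +0.36907]
  R  [-0.09427 +0.93713 -0.33602]
  R  [-0.42083 +0.26837 +0.86653]
t = (+0.21942, -0.05592, +0.49956) m
tr R = 2.705886; θ = arccos((tr R − 1)/2) = 0.549199 rad = 31.467°
axis k = ((R−Rᵀ)₃₂, (R−Rᵀ)₁₃, (R−Rᵀ)₂₁) / (2 sinθ) = (+0.578909, +0.756608, -0.303987)
rvec = θ·k = (+0.317937, +0.415529, -0.166949)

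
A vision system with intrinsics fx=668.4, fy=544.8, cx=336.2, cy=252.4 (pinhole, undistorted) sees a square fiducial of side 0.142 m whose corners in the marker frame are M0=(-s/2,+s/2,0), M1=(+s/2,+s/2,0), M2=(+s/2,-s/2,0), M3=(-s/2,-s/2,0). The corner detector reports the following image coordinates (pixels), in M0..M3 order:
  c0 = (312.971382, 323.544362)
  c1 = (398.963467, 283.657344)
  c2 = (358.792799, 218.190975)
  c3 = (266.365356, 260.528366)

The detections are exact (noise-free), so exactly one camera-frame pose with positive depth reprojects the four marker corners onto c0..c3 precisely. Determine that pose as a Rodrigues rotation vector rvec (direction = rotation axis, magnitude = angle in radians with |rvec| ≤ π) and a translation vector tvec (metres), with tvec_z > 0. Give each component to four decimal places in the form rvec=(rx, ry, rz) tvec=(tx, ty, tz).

rvec=(0.4482, -0.1587, -0.4946) tvec=(-0.0014, 0.0343, 0.9272)

Intrinsics K: fx=668.4, fy=544.8, cx=336.2, cy=252.4
Marker side s = 0.142 m; corners in marker frame (Z=0):
  M0 = (-0.0710, +0.0710, 0)
  M1 = (+0.0710, +0.0710, 0)
  M2 = (+0.0710, -0.0710, 0)
  M3 = (-0.0710, -0.0710, 0)
Detected image corners:
  c0 = (312.971382, 323.544362) px
  c1 = (398.963467, 283.657344) px
  c2 = (358.792799, 218.190975) px
  c3 = (266.365356, 260.528366) px
Planar DLT: solve 8×8 A·h = b for H (H[2,2]=1):
  H  [+641.85600 +468.29195 +335.15990]
  H  [-277.52775 +584.65496 +272.52814]
  H  [+0.04308 +0.48706 +1.00000]
B = K⁻¹H; ‖b₁‖=1.078467, ‖b₂‖=1.078467; λ = 2/(‖b₁‖+‖b₂‖) = 0.927242, sign → tz>0 ⇒ λ=+0.927242
r₁ = λ·B[:,0] = (+0.87032,-0.49086,+0.03995); r₂ = λ·B[:,1] = (+0.42248,+0.78584,+0.45162)
r₃ = r₁×r₂ = (-0.25307,-0.37618,+0.89132); SVD([r₁ r₂ r₃]) → R = UVᵀ:
  R  [+0.87032 +0.42248 -0.25307]
  R  [-0.49086 +0.78584 -0.37618]
  R  [+0.03995 +0.45162 +0.89132]
t = (-0.00144, +0.03426, +0.92724) m
tr R = 2.547485; θ = arccos((tr R − 1)/2) = 0.686068 rad = 39.309°
axis k = ((R−Rᵀ)₃₂, (R−Rᵀ)₁₃, (R−Rᵀ)₂₁) / (2 sinθ) = (+0.653350, -0.231273, -0.720866)
rvec = θ·k = (+0.448243, -0.158669, -0.494563)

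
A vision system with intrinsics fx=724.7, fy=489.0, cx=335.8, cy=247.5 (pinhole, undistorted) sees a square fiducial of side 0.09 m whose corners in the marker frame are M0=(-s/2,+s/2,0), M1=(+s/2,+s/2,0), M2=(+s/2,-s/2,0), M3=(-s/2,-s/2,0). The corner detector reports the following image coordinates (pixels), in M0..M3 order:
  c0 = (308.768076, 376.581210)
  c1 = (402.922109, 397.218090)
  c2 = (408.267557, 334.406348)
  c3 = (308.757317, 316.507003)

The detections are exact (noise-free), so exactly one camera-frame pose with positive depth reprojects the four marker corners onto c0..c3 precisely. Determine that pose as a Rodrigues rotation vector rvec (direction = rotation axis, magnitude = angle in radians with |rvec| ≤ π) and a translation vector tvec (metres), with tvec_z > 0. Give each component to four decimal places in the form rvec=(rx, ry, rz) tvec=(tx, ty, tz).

rvec=(0.3619, 0.4600, 0.1000) tvec=(0.0167, 0.1362, 0.6098)

Intrinsics K: fx=724.7, fy=489.0, cx=335.8, cy=247.5
Marker side s = 0.09 m; corners in marker frame (Z=0):
  M0 = (-0.0450, +0.0450, 0)
  M1 = (+0.0450, +0.0450, 0)
  M2 = (+0.0450, -0.0450, 0)
  M3 = (-0.0450, -0.0450, 0)
Detected image corners:
  c0 = (308.768076, 376.581210) px
  c1 = (402.922109, 397.218090) px
  c2 = (408.267557, 334.406348) px
  c3 = (308.757317, 316.507003) px
Planar DLT: solve 8×8 A·h = b for H (H[2,2]=1):
  H  [+831.55792 +184.09036 +355.65736]
  H  [-28.37666 +894.45130 +356.70624]
  H  [-0.68189 +0.59582 +1.00000]
B = K⁻¹H; ‖b₁‖=1.639812, ‖b₂‖=1.639812; λ = 2/(‖b₁‖+‖b₂‖) = 0.609826, sign → tz>0 ⇒ λ=+0.609826
r₁ = λ·B[:,0] = (+0.89243,+0.17508,-0.41583); r₂ = λ·B[:,1] = (-0.01345,+0.93156,+0.36335)
r₃ = r₁×r₂ = (+0.45099,-0.31867,+0.83370); SVD([r₁ r₂ r₃]) → R = UVᵀ:
  R  [+0.89243 -0.01345 +0.45099]
  R  [+0.17508 +0.93156 -0.31867]
  R  [-0.41583 +0.36335 +0.83370]
t = (+0.01671, +0.13619, +0.60983) m
tr R = 2.657688; θ = arccos((tr R − 1)/2) = 0.593758 rad = 34.020°
axis k = ((R−Rᵀ)₃₂, (R−Rᵀ)₁₃, (R−Rᵀ)₂₁) / (2 sinθ) = (+0.609507, +0.774669, +0.168489)
rvec = θ·k = (+0.361900, +0.459966, +0.100042)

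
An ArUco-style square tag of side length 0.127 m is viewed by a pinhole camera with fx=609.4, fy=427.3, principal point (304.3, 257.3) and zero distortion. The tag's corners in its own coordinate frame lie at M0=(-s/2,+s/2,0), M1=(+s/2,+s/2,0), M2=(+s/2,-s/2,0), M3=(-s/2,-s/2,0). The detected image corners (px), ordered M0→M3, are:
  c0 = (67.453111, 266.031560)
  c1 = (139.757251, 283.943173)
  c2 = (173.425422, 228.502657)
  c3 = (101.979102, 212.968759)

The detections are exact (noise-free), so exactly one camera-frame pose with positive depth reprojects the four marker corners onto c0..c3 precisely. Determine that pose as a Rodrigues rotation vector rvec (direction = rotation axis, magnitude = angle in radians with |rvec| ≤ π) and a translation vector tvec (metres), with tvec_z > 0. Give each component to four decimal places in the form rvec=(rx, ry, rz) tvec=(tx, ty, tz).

Intrinsics K: fx=609.4, fy=427.3, cx=304.3, cy=257.3
Marker side s = 0.127 m; corners in marker frame (Z=0):
  M0 = (-0.0635, +0.0635, 0)
  M1 = (+0.0635, +0.0635, 0)
  M2 = (+0.0635, -0.0635, 0)
  M3 = (-0.0635, -0.0635, 0)
Detected image corners:
  c0 = (67.453111, 266.031560) px
  c1 = (139.757251, 283.943173) px
  c2 = (173.425422, 228.502657) px
  c3 = (101.979102, 212.968759) px
Planar DLT: solve 8×8 A·h = b for H (H[2,2]=1):
  H  [+532.62205 -295.66465 +120.26771]
  H  [+63.18111 +371.29192 +247.32786]
  H  [-0.27580 -0.22481 +1.00000]
B = K⁻¹H; ‖b₁‖=1.094632, ‖b₂‖=1.094632; λ = 2/(‖b₁‖+‖b₂‖) = 0.913549, sign → tz>0 ⇒ λ=+0.913549
r₁ = λ·B[:,0] = (+0.92426,+0.28680,-0.25196); r₂ = λ·B[:,1] = (-0.34068,+0.91747,-0.20538)
r₃ = r₁×r₂ = (+0.17226,+0.27566,+0.94569); SVD([r₁ r₂ r₃]) → R = UVᵀ:
  R  [+0.92426 -0.34068 +0.17226]
  R  [+0.28680 +0.91747 +0.27566]
  R  [-0.25196 -0.20538 +0.94569]
t = (-0.27588, -0.02132, +0.91355) m
tr R = 2.787434; θ = arccos((tr R − 1)/2) = 0.465233 rad = 26.656°
axis k = ((R−Rᵀ)₃₂, (R−Rᵀ)₁₃, (R−Rᵀ)₂₁) / (2 sinθ) = (-0.536116, +0.472795, +0.699317)
rvec = θ·k = (-0.249419, +0.219960, +0.325346)

rvec=(-0.2494, 0.2200, 0.3253) tvec=(-0.2759, -0.0213, 0.9135)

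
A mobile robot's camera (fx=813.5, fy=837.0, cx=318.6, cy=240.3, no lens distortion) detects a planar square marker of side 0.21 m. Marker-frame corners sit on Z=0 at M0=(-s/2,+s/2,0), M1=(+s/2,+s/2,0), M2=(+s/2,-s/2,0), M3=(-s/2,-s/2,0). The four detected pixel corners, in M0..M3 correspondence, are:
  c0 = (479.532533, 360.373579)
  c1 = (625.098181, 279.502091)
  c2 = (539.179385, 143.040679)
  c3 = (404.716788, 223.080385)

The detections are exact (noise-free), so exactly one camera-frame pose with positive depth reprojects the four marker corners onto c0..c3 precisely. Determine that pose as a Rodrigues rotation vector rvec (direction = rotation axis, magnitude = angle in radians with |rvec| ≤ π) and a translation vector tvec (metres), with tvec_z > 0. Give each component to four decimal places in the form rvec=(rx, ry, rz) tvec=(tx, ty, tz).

Intrinsics K: fx=813.5, fy=837.0, cx=318.6, cy=240.3
Marker side s = 0.21 m; corners in marker frame (Z=0):
  M0 = (-0.1050, +0.1050, 0)
  M1 = (+0.1050, +0.1050, 0)
  M2 = (+0.1050, -0.1050, 0)
  M3 = (-0.1050, -0.1050, 0)
Detected image corners:
  c0 = (479.532533, 360.373579) px
  c1 = (625.098181, 279.502091) px
  c2 = (539.179385, 143.040679) px
  c3 = (404.716788, 223.080385) px
Planar DLT: solve 8×8 A·h = b for H (H[2,2]=1):
  H  [+592.00056 +231.33802 +509.82707]
  H  [-419.35906 +577.69150 +249.99056]
  H  [-0.14433 -0.29477 +1.00000]
B = K⁻¹H; ‖b₁‖=0.920377, ‖b₂‖=0.920377; λ = 2/(‖b₁‖+‖b₂‖) = 1.086511, sign → tz>0 ⇒ λ=+1.086511
r₁ = λ·B[:,0] = (+0.85209,-0.49935,-0.15681); r₂ = λ·B[:,1] = (+0.43441,+0.84185,-0.32027)
r₃ = r₁×r₂ = (+0.29194,+0.20478,+0.93426); SVD([r₁ r₂ r₃]) → R = UVᵀ:
  R  [+0.85209 +0.43441 +0.29194]
  R  [-0.49935 +0.84185 +0.20478]
  R  [-0.15681 -0.32027 +0.93426]
t = (+0.25540, +0.01258, +1.08651) m
tr R = 2.628199; θ = arccos((tr R − 1)/2) = 0.619620 rad = 35.502°
axis k = ((R−Rᵀ)₃₂, (R−Rᵀ)₁₃, (R−Rᵀ)₂₁) / (2 sinθ) = (-0.452068, +0.386377, -0.803957)
rvec = θ·k = (-0.280111, +0.239407, -0.498148)

rvec=(-0.2801, 0.2394, -0.4981) tvec=(0.2554, 0.0126, 1.0865)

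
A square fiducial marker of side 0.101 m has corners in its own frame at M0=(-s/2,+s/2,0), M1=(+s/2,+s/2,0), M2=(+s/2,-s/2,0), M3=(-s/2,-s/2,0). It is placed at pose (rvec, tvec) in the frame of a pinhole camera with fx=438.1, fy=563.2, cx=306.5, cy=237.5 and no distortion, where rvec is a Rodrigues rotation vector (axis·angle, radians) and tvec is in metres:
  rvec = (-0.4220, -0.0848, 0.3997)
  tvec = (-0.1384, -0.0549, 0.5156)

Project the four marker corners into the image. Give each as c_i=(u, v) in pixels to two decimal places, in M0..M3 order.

c0=(126.77, 200.38) c1=(208.92, 245.74) c2=(246.20, 156.46) c3=(170.46, 114.67)

Intrinsics K: fx=438.1, fy=563.2, cx=306.5, cy=237.5
Marker side s = 0.101 m; corners in marker frame (Z=0):
  M0 = (-0.0505, +0.0505, 0)
  M1 = (+0.0505, +0.0505, 0)
  M2 = (+0.0505, -0.0505, 0)
  M3 = (-0.0505, -0.0505, 0)
rvec = (-0.4220, -0.0848, 0.3997), |rvec| = θ = 0.58740 rad = 33.655°
Rodrigues: sinθ=0.55420, 1−cosθ=0.16761; R = I + sinθ·[k]× + (1−cosθ)·[k]×²:
    [+0.91890 -0.35972 -0.16195]
    [+0.39449 +0.83588 +0.38168]
    [-0.00193 -0.41461 +0.91000]
t = (-0.1384, -0.0549, 0.5156) m
M0: Pc = R·M0+t = (-0.20297, -0.03261, +0.49476); u = 438.1·(-0.20297)/0.49476 + 306.5 = 126.7737, v = 563.2·(-0.03261)/0.49476 + 237.5 = 200.3791
M1: Pc = R·M1+t = (-0.11016, +0.00723, +0.49456); u = 438.1·(-0.11016)/0.49456 + 306.5 = 208.9154, v = 563.2·(+0.00723)/0.49456 + 237.5 = 245.7377
M2: Pc = R·M2+t = (-0.07383, -0.07719, +0.53644); u = 438.1·(-0.07383)/0.53644 + 306.5 = 246.2048, v = 563.2·(-0.07719)/0.53644 + 237.5 = 156.4594
M3: Pc = R·M3+t = (-0.16664, -0.11703, +0.53664); u = 438.1·(-0.16664)/0.53664 + 306.5 = 170.4594, v = 563.2·(-0.11703)/0.53664 + 237.5 = 114.6728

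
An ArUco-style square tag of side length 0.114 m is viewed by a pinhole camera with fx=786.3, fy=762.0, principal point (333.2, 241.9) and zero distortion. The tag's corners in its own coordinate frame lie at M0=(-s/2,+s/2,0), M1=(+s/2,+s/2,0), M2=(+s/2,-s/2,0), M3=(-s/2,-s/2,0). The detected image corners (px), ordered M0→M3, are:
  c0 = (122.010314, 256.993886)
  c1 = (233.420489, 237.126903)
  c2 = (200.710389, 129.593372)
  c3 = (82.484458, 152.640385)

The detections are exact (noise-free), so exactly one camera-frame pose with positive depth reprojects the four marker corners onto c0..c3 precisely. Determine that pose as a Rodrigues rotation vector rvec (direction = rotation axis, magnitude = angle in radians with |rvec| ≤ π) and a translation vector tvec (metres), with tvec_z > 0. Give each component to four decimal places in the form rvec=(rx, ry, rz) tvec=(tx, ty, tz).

rvec=(0.4477, 0.0695, -0.2000) tvec=(-0.1644, -0.0450, 0.7452)

Intrinsics K: fx=786.3, fy=762.0, cx=333.2, cy=241.9
Marker side s = 0.114 m; corners in marker frame (Z=0):
  M0 = (-0.0570, +0.0570, 0)
  M1 = (+0.0570, +0.0570, 0)
  M2 = (+0.0570, -0.0570, 0)
  M3 = (-0.0570, -0.0570, 0)
Detected image corners:
  c0 = (122.010314, 256.993886) px
  c1 = (233.420489, 237.126903) px
  c2 = (200.710389, 129.593372) px
  c3 = (82.484458, 152.640385) px
Planar DLT: solve 8×8 A·h = b for H (H[2,2]=1):
  H  [+982.51839 +407.66481 +159.75490]
  H  [-216.56816 +1039.33525 +195.89255]
  H  [-0.14839 +0.56739 +1.00000]
B = K⁻¹H; ‖b₁‖=1.341901, ‖b₂‖=1.341901; λ = 2/(‖b₁‖+‖b₂‖) = 0.745211, sign → tz>0 ⇒ λ=+0.745211
r₁ = λ·B[:,0] = (+0.97803,-0.17669,-0.11058); r₂ = λ·B[:,1] = (+0.20719,+0.88221,+0.42283)
r₃ = r₁×r₂ = (+0.02284,-0.43645,+0.89944); SVD([r₁ r₂ r₃]) → R = UVᵀ:
  R  [+0.97803 +0.20719 +0.02284]
  R  [-0.17669 +0.88221 -0.43645]
  R  [-0.11058 +0.42283 +0.89944]
t = (-0.16438, -0.04499, +0.74521) m
tr R = 2.759682; θ = arccos((tr R − 1)/2) = 0.495269 rad = 28.377°
axis k = ((R−Rᵀ)₃₂, (R−Rᵀ)₁₃, (R−Rᵀ)₂₁) / (2 sinθ) = (+0.903990, +0.140365, -0.403856)
rvec = θ·k = (+0.447718, +0.069518, -0.200017)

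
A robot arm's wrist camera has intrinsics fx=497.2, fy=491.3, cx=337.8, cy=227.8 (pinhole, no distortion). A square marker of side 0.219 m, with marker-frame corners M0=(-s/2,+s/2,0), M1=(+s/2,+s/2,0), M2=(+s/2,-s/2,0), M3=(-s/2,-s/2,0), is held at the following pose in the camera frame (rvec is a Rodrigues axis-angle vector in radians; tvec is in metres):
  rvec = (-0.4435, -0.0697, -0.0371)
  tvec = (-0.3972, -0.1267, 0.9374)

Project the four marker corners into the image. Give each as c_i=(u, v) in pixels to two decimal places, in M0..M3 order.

Intrinsics K: fx=497.2, fy=491.3, cx=337.8, cy=227.8
Marker side s = 0.219 m; corners in marker frame (Z=0):
  M0 = (-0.1095, +0.1095, 0)
  M1 = (+0.1095, +0.1095, 0)
  M2 = (+0.1095, -0.1095, 0)
  M3 = (-0.1095, -0.1095, 0)
rvec = (-0.4435, -0.0697, -0.0371), |rvec| = θ = 0.45047 rad = 25.810°
Rodrigues: sinθ=0.43539, 1−cosθ=0.09976; R = I + sinθ·[k]× + (1−cosθ)·[k]×²:
    [+0.99694 +0.05105 -0.05928]
    [-0.02066 +0.90263 +0.42992]
    [+0.07546 -0.42738 +0.90092]
t = (-0.3972, -0.1267, 0.9374) m
M0: Pc = R·M0+t = (-0.50077, -0.02560, +0.88234); u = 497.2·(-0.50077)/0.88234 + 337.8 = 55.6129, v = 491.3·(-0.02560)/0.88234 + 227.8 = 213.5457
M1: Pc = R·M1+t = (-0.28245, -0.03012, +0.89886); u = 497.2·(-0.28245)/0.89886 + 337.8 = 181.5676, v = 491.3·(-0.03012)/0.89886 + 227.8 = 211.3346
M2: Pc = R·M2+t = (-0.29363, -0.22780, +0.99246); u = 497.2·(-0.29363)/0.99246 + 337.8 = 190.7001, v = 491.3·(-0.22780)/0.99246 + 227.8 = 115.0315
M3: Pc = R·M3+t = (-0.51195, -0.22328, +0.97594); u = 497.2·(-0.51195)/0.97594 + 337.8 = 76.9796, v = 491.3·(-0.22328)/0.97594 + 227.8 = 115.4000

c0=(55.61, 213.55) c1=(181.57, 211.33) c2=(190.70, 115.03) c3=(76.98, 115.40)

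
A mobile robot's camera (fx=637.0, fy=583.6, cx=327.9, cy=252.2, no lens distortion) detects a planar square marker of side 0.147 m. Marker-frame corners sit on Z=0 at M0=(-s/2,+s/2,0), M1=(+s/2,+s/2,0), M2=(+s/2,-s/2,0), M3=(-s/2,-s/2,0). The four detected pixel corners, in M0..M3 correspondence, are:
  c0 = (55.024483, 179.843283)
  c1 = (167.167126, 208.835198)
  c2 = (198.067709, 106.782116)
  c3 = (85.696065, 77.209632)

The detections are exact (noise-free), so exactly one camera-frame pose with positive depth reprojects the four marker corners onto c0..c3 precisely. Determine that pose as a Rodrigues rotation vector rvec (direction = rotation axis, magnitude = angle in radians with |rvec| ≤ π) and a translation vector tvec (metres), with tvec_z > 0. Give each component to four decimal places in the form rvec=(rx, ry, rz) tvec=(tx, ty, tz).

rvec=(0.0218, -0.0233, 0.2752) tvec=(-0.2558, -0.1511, 0.8094)

Intrinsics K: fx=637.0, fy=583.6, cx=327.9, cy=252.2
Marker side s = 0.147 m; corners in marker frame (Z=0):
  M0 = (-0.0735, +0.0735, 0)
  M1 = (+0.0735, +0.0735, 0)
  M2 = (+0.0735, -0.0735, 0)
  M3 = (-0.0735, -0.0735, 0)
Detected image corners:
  c0 = (55.024483, 179.843283) px
  c1 = (167.167126, 208.835198) px
  c2 = (198.067709, 106.782116) px
  c3 = (85.696065, 77.209632) px
Planar DLT: solve 8×8 A·h = b for H (H[2,2]=1):
  H  [+767.71313 -206.56210 +126.59562]
  H  [+203.79114 +699.45588 +143.28741]
  H  [+0.03210 +0.02268 +1.00000]
B = K⁻¹H; ‖b₁‖=1.235486, ‖b₂‖=1.235486; λ = 2/(‖b₁‖+‖b₂‖) = 0.809398, sign → tz>0 ⇒ λ=+0.809398
r₁ = λ·B[:,0] = (+0.96211,+0.27141,+0.02598); r₂ = λ·B[:,1] = (-0.27192,+0.96215,+0.01836)
r₃ = r₁×r₂ = (-0.02002,-0.02473,+0.99949); SVD([r₁ r₂ r₃]) → R = UVᵀ:
  R  [+0.96211 -0.27192 -0.02002]
  R  [+0.27141 +0.96215 -0.02473]
  R  [+0.02598 +0.01836 +0.99949]
t = (-0.25579, -0.15105, +0.80940) m
tr R = 2.923753; θ = arccos((tr R − 1)/2) = 0.277014 rad = 15.872°
axis k = ((R−Rᵀ)₃₂, (R−Rᵀ)₁₃, (R−Rᵀ)₂₁) / (2 sinθ) = (+0.078771, -0.084097, +0.993339)
rvec = θ·k = (+0.021821, -0.023296, +0.275169)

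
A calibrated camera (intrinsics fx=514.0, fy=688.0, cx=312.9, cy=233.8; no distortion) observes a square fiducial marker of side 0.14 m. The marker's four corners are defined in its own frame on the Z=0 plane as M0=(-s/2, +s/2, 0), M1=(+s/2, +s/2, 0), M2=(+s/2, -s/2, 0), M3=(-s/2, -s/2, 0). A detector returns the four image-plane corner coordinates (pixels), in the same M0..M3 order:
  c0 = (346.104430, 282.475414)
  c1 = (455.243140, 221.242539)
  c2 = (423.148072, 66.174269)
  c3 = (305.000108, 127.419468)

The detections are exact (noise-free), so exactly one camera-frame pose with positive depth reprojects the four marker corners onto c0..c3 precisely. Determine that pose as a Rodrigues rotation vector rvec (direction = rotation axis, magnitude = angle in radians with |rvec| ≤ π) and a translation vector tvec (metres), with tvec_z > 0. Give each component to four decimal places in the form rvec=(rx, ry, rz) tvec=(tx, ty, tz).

rvec=(0.2685, -0.1683, -0.3666) tvec=(0.0791, -0.0477, 0.5738)

Intrinsics K: fx=514.0, fy=688.0, cx=312.9, cy=233.8
Marker side s = 0.14 m; corners in marker frame (Z=0):
  M0 = (-0.0700, +0.0700, 0)
  M1 = (+0.0700, +0.0700, 0)
  M2 = (+0.0700, -0.0700, 0)
  M3 = (-0.0700, -0.0700, 0)
Detected image corners:
  c0 = (346.104430, 282.475414) px
  c1 = (455.243140, 221.242539) px
  c2 = (423.148072, 66.174269) px
  c3 = (305.000108, 127.419468) px
Planar DLT: solve 8×8 A·h = b for H (H[2,2]=1):
  H  [+886.27674 +453.13395 +383.80481]
  H  [-402.92126 +1195.19161 +176.63106]
  H  [+0.19790 +0.50253 +1.00000]
B = K⁻¹H; ‖b₁‖=1.742876, ‖b₂‖=1.742876; λ = 2/(‖b₁‖+‖b₂‖) = 0.573764, sign → tz>0 ⇒ λ=+0.573764
r₁ = λ·B[:,0] = (+0.92021,-0.37461,+0.11355); r₂ = λ·B[:,1] = (+0.33030,+0.89876,+0.28833)
r₃ = r₁×r₂ = (-0.21006,-0.22782,+0.95077); SVD([r₁ r₂ r₃]) → R = UVᵀ:
  R  [+0.92021 +0.33030 -0.21006]
  R  [-0.37461 +0.89876 -0.22782]
  R  [+0.11355 +0.28833 +0.95077]
t = (+0.07915, -0.04768, +0.57376) m
tr R = 2.769739; θ = arccos((tr R − 1)/2) = 0.484583 rad = 27.765°
axis k = ((R−Rᵀ)₃₂, (R−Rᵀ)₁₃, (R−Rᵀ)₂₁) / (2 sinθ) = (+0.554003, -0.347338, -0.756595)
rvec = θ·k = (+0.268460, -0.168314, -0.366633)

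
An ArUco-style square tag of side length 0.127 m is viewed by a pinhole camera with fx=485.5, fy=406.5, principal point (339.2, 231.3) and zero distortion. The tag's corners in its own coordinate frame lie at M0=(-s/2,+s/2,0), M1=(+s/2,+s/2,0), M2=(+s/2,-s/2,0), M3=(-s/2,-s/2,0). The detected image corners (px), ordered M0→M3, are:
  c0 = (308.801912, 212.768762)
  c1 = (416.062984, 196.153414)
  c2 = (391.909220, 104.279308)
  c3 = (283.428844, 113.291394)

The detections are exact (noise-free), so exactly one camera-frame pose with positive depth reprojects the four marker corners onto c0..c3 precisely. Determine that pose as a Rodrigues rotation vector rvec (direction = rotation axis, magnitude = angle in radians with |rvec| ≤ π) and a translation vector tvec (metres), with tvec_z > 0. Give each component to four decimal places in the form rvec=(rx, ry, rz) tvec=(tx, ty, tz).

Intrinsics K: fx=485.5, fy=406.5, cx=339.2, cy=231.3
Marker side s = 0.127 m; corners in marker frame (Z=0):
  M0 = (-0.0635, +0.0635, 0)
  M1 = (+0.0635, +0.0635, 0)
  M2 = (+0.0635, -0.0635, 0)
  M3 = (-0.0635, -0.0635, 0)
Detected image corners:
  c0 = (308.801912, 212.768762) px
  c1 = (416.062984, 196.153414) px
  c2 = (391.909220, 104.279308) px
  c3 = (283.428844, 113.291394) px
Planar DLT: solve 8×8 A·h = b for H (H[2,2]=1):
  H  [+1065.94748 +176.24080 +352.12784]
  H  [-3.90118 +743.87286 +156.21049]
  H  [+0.61864 -0.05302 +1.00000]
B = K⁻¹H; ‖b₁‖=1.903382, ‖b₂‖=1.903382; λ = 2/(‖b₁‖+‖b₂‖) = 0.525380, sign → tz>0 ⇒ λ=+0.525380
r₁ = λ·B[:,0] = (+0.92643,-0.18998,+0.32502); r₂ = λ·B[:,1] = (+0.21018,+0.97727,-0.02785)
r₃ = r₁×r₂ = (-0.31234,+0.09412,+0.94530); SVD([r₁ r₂ r₃]) → R = UVᵀ:
  R  [+0.92643 +0.21018 -0.31234]
  R  [-0.18998 +0.97727 +0.09412]
  R  [+0.32502 -0.02785 +0.94530]
t = (+0.01399, -0.09705, +0.52538) m
tr R = 2.848990; θ = arccos((tr R − 1)/2) = 0.391087 rad = 22.408°
axis k = ((R−Rᵀ)₃₂, (R−Rᵀ)₁₃, (R−Rᵀ)₂₁) / (2 sinθ) = (-0.159984, -0.836009, -0.524875)
rvec = θ·k = (-0.062568, -0.326952, -0.205272)

rvec=(-0.0626, -0.3270, -0.2053) tvec=(0.0140, -0.0970, 0.5254)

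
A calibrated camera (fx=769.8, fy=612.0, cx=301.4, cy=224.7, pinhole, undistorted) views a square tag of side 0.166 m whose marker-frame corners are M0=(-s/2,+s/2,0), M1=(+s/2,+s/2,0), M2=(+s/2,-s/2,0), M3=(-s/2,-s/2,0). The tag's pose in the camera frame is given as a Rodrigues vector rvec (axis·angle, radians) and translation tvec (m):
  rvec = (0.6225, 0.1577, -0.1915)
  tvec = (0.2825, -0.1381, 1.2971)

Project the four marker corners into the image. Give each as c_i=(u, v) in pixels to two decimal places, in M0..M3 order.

c0=(426.21, 197.15) c1=(522.84, 186.48) c2=(516.32, 118.05) c3=(412.74, 131.34)

Intrinsics K: fx=769.8, fy=612.0, cx=301.4, cy=224.7
Marker side s = 0.166 m; corners in marker frame (Z=0):
  M0 = (-0.0830, +0.0830, 0)
  M1 = (+0.0830, +0.0830, 0)
  M2 = (+0.0830, -0.0830, 0)
  M3 = (-0.0830, -0.0830, 0)
rvec = (0.6225, 0.1577, -0.1915), |rvec| = θ = 0.67011 rad = 38.394°
Rodrigues: sinθ=0.62107, 1−cosθ=0.21625; R = I + sinθ·[k]× + (1−cosθ)·[k]×²:
    [+0.97036 +0.22476 +0.08875]
    [-0.13021 +0.79573 -0.59149]
    [-0.20357 +0.56240 +0.80141]
t = (0.2825, -0.1381, 1.2971) m
M0: Pc = R·M0+t = (+0.22061, -0.06125, +1.36068); u = 769.8·(+0.22061)/1.36068 + 301.4 = 426.2126, v = 612.0·(-0.06125)/1.36068 + 224.7 = 197.1526
M1: Pc = R·M1+t = (+0.38170, -0.08286, +1.32688); u = 769.8·(+0.38170)/1.32688 + 301.4 = 522.8430, v = 612.0·(-0.08286)/1.32688 + 224.7 = 186.4815
M2: Pc = R·M2+t = (+0.34439, -0.21495, +1.23352); u = 769.8·(+0.34439)/1.23352 + 301.4 = 516.3188, v = 612.0·(-0.21495)/1.23352 + 224.7 = 118.0533
M3: Pc = R·M3+t = (+0.18330, -0.19334, +1.26732); u = 769.8·(+0.18330)/1.26732 + 301.4 = 412.7439, v = 612.0·(-0.19334)/1.26732 + 224.7 = 131.3351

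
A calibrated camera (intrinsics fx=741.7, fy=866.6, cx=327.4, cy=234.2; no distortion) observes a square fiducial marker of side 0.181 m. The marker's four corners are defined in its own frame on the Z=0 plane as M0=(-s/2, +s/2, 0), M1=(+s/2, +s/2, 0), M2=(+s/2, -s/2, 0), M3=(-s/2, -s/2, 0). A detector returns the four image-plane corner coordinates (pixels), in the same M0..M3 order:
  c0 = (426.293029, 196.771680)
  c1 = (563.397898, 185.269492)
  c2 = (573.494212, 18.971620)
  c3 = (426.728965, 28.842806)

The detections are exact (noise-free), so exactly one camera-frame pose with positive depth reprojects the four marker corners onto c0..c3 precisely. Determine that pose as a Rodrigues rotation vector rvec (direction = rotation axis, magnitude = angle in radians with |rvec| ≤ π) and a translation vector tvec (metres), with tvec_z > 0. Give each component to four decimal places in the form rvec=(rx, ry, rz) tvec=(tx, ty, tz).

rvec=(0.3566, -0.0849, -0.0603) tvec=(0.2129, -0.1324, 0.9262)

Intrinsics K: fx=741.7, fy=866.6, cx=327.4, cy=234.2
Marker side s = 0.181 m; corners in marker frame (Z=0):
  M0 = (-0.0905, +0.0905, 0)
  M1 = (+0.0905, +0.0905, 0)
  M2 = (+0.0905, -0.0905, 0)
  M3 = (-0.0905, -0.0905, 0)
Detected image corners:
  c0 = (426.293029, 196.771680) px
  c1 = (563.397898, 185.269492) px
  c2 = (573.494212, 18.971620) px
  c3 = (426.728965, 28.842806) px
Planar DLT: solve 8×8 A·h = b for H (H[2,2]=1):
  H  [+822.13642 +159.22748 +497.89018]
  H  [-50.79824 +963.96801 +110.29155]
  H  [+0.07815 +0.37893 +1.00000]
B = K⁻¹H; ‖b₁‖=1.079738, ‖b₂‖=1.079738; λ = 2/(‖b₁‖+‖b₂‖) = 0.926150, sign → tz>0 ⇒ λ=+0.926150
r₁ = λ·B[:,0] = (+0.99464,-0.07385,+0.07238); r₂ = λ·B[:,1] = (+0.04391,+0.93536,+0.35095)
r₃ = r₁×r₂ = (-0.09362,-0.34589,+0.93359); SVD([r₁ r₂ r₃]) → R = UVᵀ:
  R  [+0.99464 +0.04391 -0.09362]
  R  [-0.07385 +0.93536 -0.34589]
  R  [+0.07238 +0.35095 +0.93359]
t = (+0.21289, -0.13242, +0.92615) m
tr R = 2.863597; θ = arccos((tr R − 1)/2) = 0.371460 rad = 21.283°
axis k = ((R−Rᵀ)₃₂, (R−Rᵀ)₁₃, (R−Rᵀ)₂₁) / (2 sinθ) = (+0.959894, -0.228671, -0.162215)
rvec = θ·k = (+0.356562, -0.084942, -0.060256)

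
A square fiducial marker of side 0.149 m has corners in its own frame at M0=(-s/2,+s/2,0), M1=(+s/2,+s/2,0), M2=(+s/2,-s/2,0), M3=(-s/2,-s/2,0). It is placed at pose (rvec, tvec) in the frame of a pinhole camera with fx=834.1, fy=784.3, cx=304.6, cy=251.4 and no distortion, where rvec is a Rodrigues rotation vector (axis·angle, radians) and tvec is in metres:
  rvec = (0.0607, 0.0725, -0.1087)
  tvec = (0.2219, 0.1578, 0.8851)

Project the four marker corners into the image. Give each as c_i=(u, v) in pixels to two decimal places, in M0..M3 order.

c0=(450.24, 461.40) c1=(591.54, 450.05) c2=(578.61, 319.47) c3=(436.14, 332.60)

Intrinsics K: fx=834.1, fy=784.3, cx=304.6, cy=251.4
Marker side s = 0.149 m; corners in marker frame (Z=0):
  M0 = (-0.0745, +0.0745, 0)
  M1 = (+0.0745, +0.0745, 0)
  M2 = (+0.0745, -0.0745, 0)
  M3 = (-0.0745, -0.0745, 0)
rvec = (0.0607, 0.0725, -0.1087), |rvec| = θ = 0.14407 rad = 8.255°
Rodrigues: sinθ=0.14357, 1−cosθ=0.01036; R = I + sinθ·[k]× + (1−cosθ)·[k]×²:
    [+0.99148 +0.11052 +0.06896]
    [-0.10613 +0.99226 -0.06442]
    [-0.07554 +0.05656 +0.99554]
t = (0.2219, 0.1578, 0.8851) m
M0: Pc = R·M0+t = (+0.15627, +0.23963, +0.89494); u = 834.1·(+0.15627)/0.89494 + 304.6 = 450.2449, v = 784.3·(+0.23963)/0.89494 + 251.4 = 461.4047
M1: Pc = R·M1+t = (+0.30400, +0.22382, +0.88369); u = 834.1·(+0.30400)/0.88369 + 304.6 = 591.5409, v = 784.3·(+0.22382)/0.88369 + 251.4 = 450.0450
M2: Pc = R·M2+t = (+0.28753, +0.07597, +0.87526); u = 834.1·(+0.28753)/0.87526 + 304.6 = 578.6103, v = 784.3·(+0.07597)/0.87526 + 251.4 = 319.4749
M3: Pc = R·M3+t = (+0.13980, +0.09178, +0.88651); u = 834.1·(+0.13980)/0.88651 + 304.6 = 436.1354, v = 784.3·(+0.09178)/0.88651 + 251.4 = 332.6004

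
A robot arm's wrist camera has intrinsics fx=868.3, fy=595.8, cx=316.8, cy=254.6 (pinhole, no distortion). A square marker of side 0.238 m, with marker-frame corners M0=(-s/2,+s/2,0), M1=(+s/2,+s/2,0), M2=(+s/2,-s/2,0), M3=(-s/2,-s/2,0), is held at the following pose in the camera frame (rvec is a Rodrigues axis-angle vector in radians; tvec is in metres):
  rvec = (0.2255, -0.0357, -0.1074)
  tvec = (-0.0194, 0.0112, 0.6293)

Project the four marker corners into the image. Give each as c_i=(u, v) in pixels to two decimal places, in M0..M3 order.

c0=(150.04, 381.94) c1=(463.10, 357.14) c2=(441.13, 139.21) c3=(99.91, 164.21)

Intrinsics K: fx=868.3, fy=595.8, cx=316.8, cy=254.6
Marker side s = 0.238 m; corners in marker frame (Z=0):
  M0 = (-0.1190, +0.1190, 0)
  M1 = (+0.1190, +0.1190, 0)
  M2 = (+0.1190, -0.1190, 0)
  M3 = (-0.1190, -0.1190, 0)
rvec = (0.2255, -0.0357, -0.1074), |rvec| = θ = 0.25231 rad = 14.456°
Rodrigues: sinθ=0.24964, 1−cosθ=0.03166; R = I + sinθ·[k]× + (1−cosθ)·[k]×²:
    [+0.99363 +0.10226 -0.04737]
    [-0.11027 +0.96897 -0.22121]
    [+0.02328 +0.22502 +0.97408]
t = (-0.0194, 0.0112, 0.6293) m
M0: Pc = R·M0+t = (-0.12547, +0.13963, +0.65331); u = 868.3·(-0.12547)/0.65331 + 316.8 = 150.0361, v = 595.8·(+0.13963)/0.65331 + 254.6 = 381.9387
M1: Pc = R·M1+t = (+0.11101, +0.11339, +0.65885); u = 868.3·(+0.11101)/0.65885 + 316.8 = 463.1020, v = 595.8·(+0.11339)/0.65885 + 254.6 = 357.1355
M2: Pc = R·M2+t = (+0.08667, -0.11723, +0.60529); u = 868.3·(+0.08667)/0.60529 + 316.8 = 441.1335, v = 595.8·(-0.11723)/0.60529 + 254.6 = 139.2088
M3: Pc = R·M3+t = (-0.14981, -0.09099, +0.59975); u = 868.3·(-0.14981)/0.59975 + 316.8 = 99.9092, v = 595.8·(-0.09099)/0.59975 + 254.6 = 164.2137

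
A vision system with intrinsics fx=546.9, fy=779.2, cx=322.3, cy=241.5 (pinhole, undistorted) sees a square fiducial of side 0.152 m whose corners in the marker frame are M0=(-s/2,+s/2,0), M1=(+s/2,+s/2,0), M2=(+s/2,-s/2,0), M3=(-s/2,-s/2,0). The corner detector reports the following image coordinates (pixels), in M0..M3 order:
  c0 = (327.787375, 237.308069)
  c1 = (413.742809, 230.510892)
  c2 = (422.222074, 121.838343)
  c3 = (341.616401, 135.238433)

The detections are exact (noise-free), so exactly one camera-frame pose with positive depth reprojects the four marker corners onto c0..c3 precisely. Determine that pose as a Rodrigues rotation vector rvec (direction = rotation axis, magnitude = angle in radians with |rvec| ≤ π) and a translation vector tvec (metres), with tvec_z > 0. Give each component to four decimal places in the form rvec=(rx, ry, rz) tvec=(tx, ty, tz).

rvec=(-0.5096, 0.4500, 0.0675) tvec=(0.0910, -0.0750, 0.9426)

Intrinsics K: fx=546.9, fy=779.2, cx=322.3, cy=241.5
Marker side s = 0.152 m; corners in marker frame (Z=0):
  M0 = (-0.0760, +0.0760, 0)
  M1 = (+0.0760, +0.0760, 0)
  M2 = (+0.0760, -0.0760, 0)
  M3 = (-0.0760, -0.0760, 0)
Detected image corners:
  c0 = (327.787375, 237.308069) px
  c1 = (413.742809, 230.510892) px
  c2 = (422.222074, 121.838343) px
  c3 = (341.616401, 135.238433) px
Planar DLT: solve 8×8 A·h = b for H (H[2,2]=1):
  H  [+374.64176 -256.16298 +375.09586]
  H  [-150.35572 +604.75299 +179.46177]
  H  [-0.45865 -0.48405 +1.00000]
B = K⁻¹H; ‖b₁‖=1.060933, ‖b₂‖=1.060933; λ = 2/(‖b₁‖+‖b₂‖) = 0.942567, sign → tz>0 ⇒ λ=+0.942567
r₁ = λ·B[:,0] = (+0.90045,-0.04789,-0.43231); r₂ = λ·B[:,1] = (-0.17261,+0.87295,-0.45625)
r₃ = r₁×r₂ = (+0.39923,+0.48545,+0.77778); SVD([r₁ r₂ r₃]) → R = UVᵀ:
  R  [+0.90045 -0.17261 +0.39923]
  R  [-0.04789 +0.87295 +0.48545]
  R  [-0.43231 -0.45625 +0.77778]
t = (+0.09099, -0.07505, +0.94257) m
tr R = 2.551189; θ = arccos((tr R − 1)/2) = 0.683140 rad = 39.141°
axis k = ((R−Rᵀ)₃₂, (R−Rᵀ)₁₃, (R−Rᵀ)₂₁) / (2 sinθ) = (-0.745921, +0.658667, +0.098792)
rvec = θ·k = (-0.509568, +0.449962, +0.067489)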